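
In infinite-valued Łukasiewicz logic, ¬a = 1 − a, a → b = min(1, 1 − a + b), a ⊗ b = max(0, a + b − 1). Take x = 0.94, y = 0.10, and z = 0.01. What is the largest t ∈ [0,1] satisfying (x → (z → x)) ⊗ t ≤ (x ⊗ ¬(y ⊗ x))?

0.90

z → x = min(1, 1 − 0.01 + 0.94) = min(1, 1.93) = 1.00
x → (z → x) = min(1, 1 − 0.94 + 1.00) = min(1, 1.06) = 1.00
So the left factor is x → (z → x) = 1.00.
y ⊗ x = max(0, 0.10 + 0.94 − 1) = max(0, 0.04) = 0.04
¬(y ⊗ x) = 1 − 0.04 = 0.96
x ⊗ ¬(y ⊗ x) = max(0, 0.94 + 0.96 − 1) = max(0, 0.90) = 0.90
So the right-hand bound is x ⊗ ¬(y ⊗ x) = 0.90.
The residuum of the Łukasiewicz t-norm gives the supremum: min(1, 1 − 1.00 + 0.90).
1 − 1.00 + 0.90 = 0.90, so t = min(1, 0.90) = 0.90.
Check: 1.00 ⊗ 0.90 = max(0, 0.90) = 0.90 ≤ 0.90.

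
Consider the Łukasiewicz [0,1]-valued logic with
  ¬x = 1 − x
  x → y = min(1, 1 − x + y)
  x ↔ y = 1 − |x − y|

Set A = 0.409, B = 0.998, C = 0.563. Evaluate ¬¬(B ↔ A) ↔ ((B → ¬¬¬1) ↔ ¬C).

B ↔ A = 1 − |0.998 − 0.409| = 1 − 0.589 = 0.411
¬(B ↔ A) = 1 − 0.411 = 0.589
¬¬(B ↔ A) = 1 − 0.589 = 0.411
¬1 = 1 − 1.000 = 0.000
¬¬1 = 1 − 0.000 = 1.000
¬¬¬1 = 1 − 1.000 = 0.000
B → ¬¬¬1 = min(1, 1 − 0.998 + 0.000) = min(1, 0.002) = 0.002
¬C = 1 − 0.563 = 0.437
(B → ¬¬¬1) ↔ ¬C = 1 − |0.002 − 0.437| = 1 − 0.435 = 0.565
¬¬(B ↔ A) ↔ ((B → ¬¬¬1) ↔ ¬C) = 1 − |0.411 − 0.565| = 1 − 0.154 = 0.846

0.846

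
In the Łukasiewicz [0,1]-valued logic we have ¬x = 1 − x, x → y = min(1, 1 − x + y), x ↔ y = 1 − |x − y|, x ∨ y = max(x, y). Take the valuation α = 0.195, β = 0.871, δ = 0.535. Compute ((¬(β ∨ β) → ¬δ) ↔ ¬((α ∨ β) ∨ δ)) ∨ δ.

0.535

β ∨ β = max(0.871, 0.871) = 0.871
¬(β ∨ β) = 1 − 0.871 = 0.129
¬δ = 1 − 0.535 = 0.465
¬(β ∨ β) → ¬δ = min(1, 1 − 0.129 + 0.465) = min(1, 1.336) = 1.000
α ∨ β = max(0.195, 0.871) = 0.871
(α ∨ β) ∨ δ = max(0.871, 0.535) = 0.871
¬((α ∨ β) ∨ δ) = 1 − 0.871 = 0.129
(¬(β ∨ β) → ¬δ) ↔ ¬((α ∨ β) ∨ δ) = 1 − |1.000 − 0.129| = 1 − 0.871 = 0.129
((¬(β ∨ β) → ¬δ) ↔ ¬((α ∨ β) ∨ δ)) ∨ δ = max(0.129, 0.535) = 0.535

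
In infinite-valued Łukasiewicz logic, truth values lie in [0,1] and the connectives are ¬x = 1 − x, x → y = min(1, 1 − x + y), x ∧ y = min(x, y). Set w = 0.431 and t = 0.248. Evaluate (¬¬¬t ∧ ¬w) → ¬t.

1.000

¬t = 1 − 0.248 = 0.752
¬¬t = 1 − 0.752 = 0.248
¬¬¬t = 1 − 0.248 = 0.752
¬w = 1 − 0.431 = 0.569
¬¬¬t ∧ ¬w = min(0.752, 0.569) = 0.569
(¬¬¬t ∧ ¬w) → ¬t = min(1, 1 − 0.569 + 0.752) = min(1, 1.183) = 1.000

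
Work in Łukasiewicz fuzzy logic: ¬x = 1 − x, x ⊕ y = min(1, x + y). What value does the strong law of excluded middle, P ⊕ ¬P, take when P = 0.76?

¬P = 1 − 0.76 = 0.24
P ⊕ ¬P = min(1, 0.76 + 0.24) = min(1, 1.00) = 1.00
(As expected: always 1 in Ł∞ since a ⊕ (1−a) = 1.)

1.00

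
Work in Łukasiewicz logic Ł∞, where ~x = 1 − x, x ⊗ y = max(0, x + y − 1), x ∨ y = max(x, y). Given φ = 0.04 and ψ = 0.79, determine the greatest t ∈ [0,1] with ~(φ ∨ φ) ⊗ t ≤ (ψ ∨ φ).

φ ∨ φ = max(0.04, 0.04) = 0.04
~(φ ∨ φ) = 1 − 0.04 = 0.96
So the left factor is ~(φ ∨ φ) = 0.96.
ψ ∨ φ = max(0.79, 0.04) = 0.79
So the right-hand bound is ψ ∨ φ = 0.79.
The residuum of the Łukasiewicz t-norm gives the supremum: min(1, 1 − 0.96 + 0.79).
1 − 0.96 + 0.79 = 0.83, so t = min(1, 0.83) = 0.83.
Check: 0.96 ⊗ 0.83 = max(0, 0.79) = 0.79 ≤ 0.79.

0.83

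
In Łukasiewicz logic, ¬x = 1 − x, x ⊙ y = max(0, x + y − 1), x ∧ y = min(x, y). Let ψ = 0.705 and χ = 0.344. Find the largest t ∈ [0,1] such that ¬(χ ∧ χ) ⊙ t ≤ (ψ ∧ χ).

χ ∧ χ = min(0.344, 0.344) = 0.344
¬(χ ∧ χ) = 1 − 0.344 = 0.656
So the left factor is ¬(χ ∧ χ) = 0.656.
ψ ∧ χ = min(0.705, 0.344) = 0.344
So the right-hand bound is ψ ∧ χ = 0.344.
The residuum of the Łukasiewicz t-norm gives the supremum: min(1, 1 − 0.656 + 0.344).
1 − 0.656 + 0.344 = 0.688, so t = min(1, 0.688) = 0.688.
Check: 0.656 ⊙ 0.688 = max(0, 0.344) = 0.344 ≤ 0.344.

0.688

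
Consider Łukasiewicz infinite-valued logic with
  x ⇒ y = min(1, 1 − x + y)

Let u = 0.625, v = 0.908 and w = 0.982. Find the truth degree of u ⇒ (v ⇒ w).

1.000

v ⇒ w = min(1, 1 − 0.908 + 0.982) = min(1, 1.074) = 1.000
u ⇒ (v ⇒ w) = min(1, 1 − 0.625 + 1.000) = min(1, 1.375) = 1.000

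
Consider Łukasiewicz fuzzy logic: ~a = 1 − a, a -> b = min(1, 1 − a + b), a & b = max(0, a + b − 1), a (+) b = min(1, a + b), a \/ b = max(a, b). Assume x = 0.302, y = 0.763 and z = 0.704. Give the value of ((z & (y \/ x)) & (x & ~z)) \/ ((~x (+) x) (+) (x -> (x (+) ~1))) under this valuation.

1.000

y \/ x = max(0.763, 0.302) = 0.763
z & (y \/ x) = max(0, 0.704 + 0.763 − 1) = max(0, 0.467) = 0.467
~z = 1 − 0.704 = 0.296
x & ~z = max(0, 0.302 + 0.296 − 1) = max(0, -0.402) = 0.000
(z & (y \/ x)) & (x & ~z) = max(0, 0.467 + 0.000 − 1) = max(0, -0.533) = 0.000
~x = 1 − 0.302 = 0.698
~x (+) x = min(1, 0.698 + 0.302) = min(1, 1.000) = 1.000
~1 = 1 − 1.000 = 0.000
x (+) ~1 = min(1, 0.302 + 0.000) = min(1, 0.302) = 0.302
x -> (x (+) ~1) = min(1, 1 − 0.302 + 0.302) = min(1, 1.000) = 1.000
(~x (+) x) (+) (x -> (x (+) ~1)) = min(1, 1.000 + 1.000) = min(1, 2.000) = 1.000
((z & (y \/ x)) & (x & ~z)) \/ ((~x (+) x) (+) (x -> (x (+) ~1))) = max(0.000, 1.000) = 1.000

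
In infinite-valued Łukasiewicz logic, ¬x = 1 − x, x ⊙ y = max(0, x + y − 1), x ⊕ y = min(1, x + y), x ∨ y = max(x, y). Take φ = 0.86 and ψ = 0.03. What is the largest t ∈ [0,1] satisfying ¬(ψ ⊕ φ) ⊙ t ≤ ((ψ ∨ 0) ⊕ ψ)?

0.95

ψ ⊕ φ = min(1, 0.03 + 0.86) = min(1, 0.89) = 0.89
¬(ψ ⊕ φ) = 1 − 0.89 = 0.11
So the left factor is ¬(ψ ⊕ φ) = 0.11.
ψ ∨ 0 = max(0.03, 0.00) = 0.03
(ψ ∨ 0) ⊕ ψ = min(1, 0.03 + 0.03) = min(1, 0.06) = 0.06
So the right-hand bound is (ψ ∨ 0) ⊕ ψ = 0.06.
The residuum of the Łukasiewicz t-norm gives the supremum: min(1, 1 − 0.11 + 0.06).
1 − 0.11 + 0.06 = 0.95, so t = min(1, 0.95) = 0.95.
Check: 0.11 ⊙ 0.95 = max(0, 0.06) = 0.06 ≤ 0.06.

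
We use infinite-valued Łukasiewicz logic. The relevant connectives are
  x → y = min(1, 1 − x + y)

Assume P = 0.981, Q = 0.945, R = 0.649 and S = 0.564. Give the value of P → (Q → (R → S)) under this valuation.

R → S = min(1, 1 − 0.649 + 0.564) = min(1, 0.915) = 0.915
Q → (R → S) = min(1, 1 − 0.945 + 0.915) = min(1, 0.970) = 0.970
P → (Q → (R → S)) = min(1, 1 − 0.981 + 0.970) = min(1, 0.989) = 0.989

0.989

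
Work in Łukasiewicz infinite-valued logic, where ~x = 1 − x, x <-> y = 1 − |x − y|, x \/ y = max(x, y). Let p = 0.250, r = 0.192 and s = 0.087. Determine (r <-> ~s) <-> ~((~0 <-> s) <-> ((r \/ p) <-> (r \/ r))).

0.424

~s = 1 − 0.087 = 0.913
r <-> ~s = 1 − |0.192 − 0.913| = 1 − 0.721 = 0.279
~0 = 1 − 0.000 = 1.000
~0 <-> s = 1 − |1.000 − 0.087| = 1 − 0.913 = 0.087
r \/ p = max(0.192, 0.250) = 0.250
r \/ r = max(0.192, 0.192) = 0.192
(r \/ p) <-> (r \/ r) = 1 − |0.250 − 0.192| = 1 − 0.058 = 0.942
(~0 <-> s) <-> ((r \/ p) <-> (r \/ r)) = 1 − |0.087 − 0.942| = 1 − 0.855 = 0.145
~((~0 <-> s) <-> ((r \/ p) <-> (r \/ r))) = 1 − 0.145 = 0.855
(r <-> ~s) <-> ~((~0 <-> s) <-> ((r \/ p) <-> (r \/ r))) = 1 − |0.279 − 0.855| = 1 − 0.576 = 0.424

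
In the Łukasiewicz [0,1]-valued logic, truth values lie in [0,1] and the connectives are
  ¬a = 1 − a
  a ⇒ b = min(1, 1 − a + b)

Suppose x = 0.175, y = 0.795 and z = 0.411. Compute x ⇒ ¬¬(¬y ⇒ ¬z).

1.000

¬y = 1 − 0.795 = 0.205
¬z = 1 − 0.411 = 0.589
¬y ⇒ ¬z = min(1, 1 − 0.205 + 0.589) = min(1, 1.384) = 1.000
¬(¬y ⇒ ¬z) = 1 − 1.000 = 0.000
¬¬(¬y ⇒ ¬z) = 1 − 0.000 = 1.000
x ⇒ ¬¬(¬y ⇒ ¬z) = min(1, 1 − 0.175 + 1.000) = min(1, 1.825) = 1.000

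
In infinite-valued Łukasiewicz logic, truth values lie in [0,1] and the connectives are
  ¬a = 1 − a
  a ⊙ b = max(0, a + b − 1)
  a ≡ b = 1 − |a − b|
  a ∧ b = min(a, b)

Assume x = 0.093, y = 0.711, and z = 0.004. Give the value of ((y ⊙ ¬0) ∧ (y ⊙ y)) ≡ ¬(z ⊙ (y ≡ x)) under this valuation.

¬0 = 1 − 0.000 = 1.000
y ⊙ ¬0 = max(0, 0.711 + 1.000 − 1) = max(0, 0.711) = 0.711
y ⊙ y = max(0, 0.711 + 0.711 − 1) = max(0, 0.422) = 0.422
(y ⊙ ¬0) ∧ (y ⊙ y) = min(0.711, 0.422) = 0.422
y ≡ x = 1 − |0.711 − 0.093| = 1 − 0.618 = 0.382
z ⊙ (y ≡ x) = max(0, 0.004 + 0.382 − 1) = max(0, -0.614) = 0.000
¬(z ⊙ (y ≡ x)) = 1 − 0.000 = 1.000
((y ⊙ ¬0) ∧ (y ⊙ y)) ≡ ¬(z ⊙ (y ≡ x)) = 1 − |0.422 − 1.000| = 1 − 0.578 = 0.422

0.422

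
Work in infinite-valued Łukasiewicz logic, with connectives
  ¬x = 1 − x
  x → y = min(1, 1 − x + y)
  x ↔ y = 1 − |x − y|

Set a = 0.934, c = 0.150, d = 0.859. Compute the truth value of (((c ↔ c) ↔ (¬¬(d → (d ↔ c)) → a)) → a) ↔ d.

0.925

c ↔ c = 1 − |0.150 − 0.150| = 1 − 0.000 = 1.000
d ↔ c = 1 − |0.859 − 0.150| = 1 − 0.709 = 0.291
d → (d ↔ c) = min(1, 1 − 0.859 + 0.291) = min(1, 0.432) = 0.432
¬(d → (d ↔ c)) = 1 − 0.432 = 0.568
¬¬(d → (d ↔ c)) = 1 − 0.568 = 0.432
¬¬(d → (d ↔ c)) → a = min(1, 1 − 0.432 + 0.934) = min(1, 1.502) = 1.000
(c ↔ c) ↔ (¬¬(d → (d ↔ c)) → a) = 1 − |1.000 − 1.000| = 1 − 0.000 = 1.000
((c ↔ c) ↔ (¬¬(d → (d ↔ c)) → a)) → a = min(1, 1 − 1.000 + 0.934) = min(1, 0.934) = 0.934
(((c ↔ c) ↔ (¬¬(d → (d ↔ c)) → a)) → a) ↔ d = 1 − |0.934 − 0.859| = 1 − 0.075 = 0.925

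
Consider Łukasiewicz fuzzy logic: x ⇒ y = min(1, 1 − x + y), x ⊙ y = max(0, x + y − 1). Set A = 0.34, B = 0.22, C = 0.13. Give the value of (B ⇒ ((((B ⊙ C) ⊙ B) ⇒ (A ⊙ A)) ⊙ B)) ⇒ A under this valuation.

B ⊙ C = max(0, 0.22 + 0.13 − 1) = max(0, -0.65) = 0.00
(B ⊙ C) ⊙ B = max(0, 0.00 + 0.22 − 1) = max(0, -0.78) = 0.00
A ⊙ A = max(0, 0.34 + 0.34 − 1) = max(0, -0.32) = 0.00
((B ⊙ C) ⊙ B) ⇒ (A ⊙ A) = min(1, 1 − 0.00 + 0.00) = min(1, 1.00) = 1.00
(((B ⊙ C) ⊙ B) ⇒ (A ⊙ A)) ⊙ B = max(0, 1.00 + 0.22 − 1) = max(0, 0.22) = 0.22
B ⇒ ((((B ⊙ C) ⊙ B) ⇒ (A ⊙ A)) ⊙ B) = min(1, 1 − 0.22 + 0.22) = min(1, 1.00) = 1.00
(B ⇒ ((((B ⊙ C) ⊙ B) ⇒ (A ⊙ A)) ⊙ B)) ⇒ A = min(1, 1 − 1.00 + 0.34) = min(1, 0.34) = 0.34

0.34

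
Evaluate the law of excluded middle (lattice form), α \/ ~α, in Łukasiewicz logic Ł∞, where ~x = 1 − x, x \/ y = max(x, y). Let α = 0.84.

0.84

~α = 1 − 0.84 = 0.16
α \/ ~α = max(0.84, 0.16) = 0.84
(The value 0.84 < 1 shows this instance is not satisfied; not a Ł∞-tautology — its value is max(a, 1−a).)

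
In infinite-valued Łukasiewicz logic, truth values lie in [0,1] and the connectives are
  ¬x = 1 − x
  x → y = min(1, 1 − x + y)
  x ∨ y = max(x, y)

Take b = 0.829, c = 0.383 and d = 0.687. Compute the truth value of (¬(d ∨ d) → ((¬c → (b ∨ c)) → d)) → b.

d ∨ d = max(0.687, 0.687) = 0.687
¬(d ∨ d) = 1 − 0.687 = 0.313
¬c = 1 − 0.383 = 0.617
b ∨ c = max(0.829, 0.383) = 0.829
¬c → (b ∨ c) = min(1, 1 − 0.617 + 0.829) = min(1, 1.212) = 1.000
(¬c → (b ∨ c)) → d = min(1, 1 − 1.000 + 0.687) = min(1, 0.687) = 0.687
¬(d ∨ d) → ((¬c → (b ∨ c)) → d) = min(1, 1 − 0.313 + 0.687) = min(1, 1.374) = 1.000
(¬(d ∨ d) → ((¬c → (b ∨ c)) → d)) → b = min(1, 1 − 1.000 + 0.829) = min(1, 0.829) = 0.829

0.829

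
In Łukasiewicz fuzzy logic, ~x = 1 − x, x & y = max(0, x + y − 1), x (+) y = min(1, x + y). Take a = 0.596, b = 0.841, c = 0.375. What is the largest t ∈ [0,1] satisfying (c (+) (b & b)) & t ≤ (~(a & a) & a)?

0.404

b & b = max(0, 0.841 + 0.841 − 1) = max(0, 0.682) = 0.682
c (+) (b & b) = min(1, 0.375 + 0.682) = min(1, 1.057) = 1.000
So the left factor is c (+) (b & b) = 1.000.
a & a = max(0, 0.596 + 0.596 − 1) = max(0, 0.192) = 0.192
~(a & a) = 1 − 0.192 = 0.808
~(a & a) & a = max(0, 0.808 + 0.596 − 1) = max(0, 0.404) = 0.404
So the right-hand bound is ~(a & a) & a = 0.404.
The residuum of the Łukasiewicz t-norm gives the supremum: min(1, 1 − 1.000 + 0.404).
1 − 1.000 + 0.404 = 0.404, so t = min(1, 0.404) = 0.404.
Check: 1.000 & 0.404 = max(0, 0.404) = 0.404 ≤ 0.404.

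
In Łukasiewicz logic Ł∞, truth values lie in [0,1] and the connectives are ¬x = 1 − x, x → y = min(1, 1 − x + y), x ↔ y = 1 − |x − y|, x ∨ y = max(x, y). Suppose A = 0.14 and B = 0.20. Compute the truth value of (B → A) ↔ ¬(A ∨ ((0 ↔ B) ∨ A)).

B → A = min(1, 1 − 0.20 + 0.14) = min(1, 0.94) = 0.94
0 ↔ B = 1 − |0.00 − 0.20| = 1 − 0.20 = 0.80
(0 ↔ B) ∨ A = max(0.80, 0.14) = 0.80
A ∨ ((0 ↔ B) ∨ A) = max(0.14, 0.80) = 0.80
¬(A ∨ ((0 ↔ B) ∨ A)) = 1 − 0.80 = 0.20
(B → A) ↔ ¬(A ∨ ((0 ↔ B) ∨ A)) = 1 − |0.94 − 0.20| = 1 − 0.74 = 0.26

0.26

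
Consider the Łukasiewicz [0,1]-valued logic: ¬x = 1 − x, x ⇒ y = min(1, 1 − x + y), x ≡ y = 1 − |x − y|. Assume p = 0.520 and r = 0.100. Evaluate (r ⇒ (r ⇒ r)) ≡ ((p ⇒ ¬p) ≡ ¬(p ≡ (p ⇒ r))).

0.100

r ⇒ r = min(1, 1 − 0.100 + 0.100) = min(1, 1.000) = 1.000
r ⇒ (r ⇒ r) = min(1, 1 − 0.100 + 1.000) = min(1, 1.900) = 1.000
¬p = 1 − 0.520 = 0.480
p ⇒ ¬p = min(1, 1 − 0.520 + 0.480) = min(1, 0.960) = 0.960
p ⇒ r = min(1, 1 − 0.520 + 0.100) = min(1, 0.580) = 0.580
p ≡ (p ⇒ r) = 1 − |0.520 − 0.580| = 1 − 0.060 = 0.940
¬(p ≡ (p ⇒ r)) = 1 − 0.940 = 0.060
(p ⇒ ¬p) ≡ ¬(p ≡ (p ⇒ r)) = 1 − |0.960 − 0.060| = 1 − 0.900 = 0.100
(r ⇒ (r ⇒ r)) ≡ ((p ⇒ ¬p) ≡ ¬(p ≡ (p ⇒ r))) = 1 − |1.000 − 0.100| = 1 − 0.900 = 0.100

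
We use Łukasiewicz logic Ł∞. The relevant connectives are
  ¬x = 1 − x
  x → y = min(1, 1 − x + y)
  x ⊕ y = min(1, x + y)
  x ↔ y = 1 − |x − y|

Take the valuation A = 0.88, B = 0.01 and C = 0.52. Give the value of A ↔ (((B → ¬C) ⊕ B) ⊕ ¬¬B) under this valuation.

0.88

¬C = 1 − 0.52 = 0.48
B → ¬C = min(1, 1 − 0.01 + 0.48) = min(1, 1.47) = 1.00
(B → ¬C) ⊕ B = min(1, 1.00 + 0.01) = min(1, 1.01) = 1.00
¬B = 1 − 0.01 = 0.99
¬¬B = 1 − 0.99 = 0.01
((B → ¬C) ⊕ B) ⊕ ¬¬B = min(1, 1.00 + 0.01) = min(1, 1.01) = 1.00
A ↔ (((B → ¬C) ⊕ B) ⊕ ¬¬B) = 1 − |0.88 − 1.00| = 1 − 0.12 = 0.88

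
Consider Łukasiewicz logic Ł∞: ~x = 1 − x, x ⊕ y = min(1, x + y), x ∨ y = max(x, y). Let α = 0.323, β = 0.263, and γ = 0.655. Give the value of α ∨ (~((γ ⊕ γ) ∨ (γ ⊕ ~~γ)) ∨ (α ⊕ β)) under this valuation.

0.586

γ ⊕ γ = min(1, 0.655 + 0.655) = min(1, 1.310) = 1.000
~γ = 1 − 0.655 = 0.345
~~γ = 1 − 0.345 = 0.655
γ ⊕ ~~γ = min(1, 0.655 + 0.655) = min(1, 1.310) = 1.000
(γ ⊕ γ) ∨ (γ ⊕ ~~γ) = max(1.000, 1.000) = 1.000
~((γ ⊕ γ) ∨ (γ ⊕ ~~γ)) = 1 − 1.000 = 0.000
α ⊕ β = min(1, 0.323 + 0.263) = min(1, 0.586) = 0.586
~((γ ⊕ γ) ∨ (γ ⊕ ~~γ)) ∨ (α ⊕ β) = max(0.000, 0.586) = 0.586
α ∨ (~((γ ⊕ γ) ∨ (γ ⊕ ~~γ)) ∨ (α ⊕ β)) = max(0.323, 0.586) = 0.586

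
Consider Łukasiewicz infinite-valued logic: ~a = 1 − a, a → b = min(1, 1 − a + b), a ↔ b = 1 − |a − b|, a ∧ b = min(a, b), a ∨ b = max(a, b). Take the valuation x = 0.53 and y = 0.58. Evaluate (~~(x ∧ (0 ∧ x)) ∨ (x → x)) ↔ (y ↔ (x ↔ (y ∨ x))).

0 ∧ x = min(0.00, 0.53) = 0.00
x ∧ (0 ∧ x) = min(0.53, 0.00) = 0.00
~(x ∧ (0 ∧ x)) = 1 − 0.00 = 1.00
~~(x ∧ (0 ∧ x)) = 1 − 1.00 = 0.00
x → x = min(1, 1 − 0.53 + 0.53) = min(1, 1.00) = 1.00
~~(x ∧ (0 ∧ x)) ∨ (x → x) = max(0.00, 1.00) = 1.00
y ∨ x = max(0.58, 0.53) = 0.58
x ↔ (y ∨ x) = 1 − |0.53 − 0.58| = 1 − 0.05 = 0.95
y ↔ (x ↔ (y ∨ x)) = 1 − |0.58 − 0.95| = 1 − 0.37 = 0.63
(~~(x ∧ (0 ∧ x)) ∨ (x → x)) ↔ (y ↔ (x ↔ (y ∨ x))) = 1 − |1.00 − 0.63| = 1 − 0.37 = 0.63

0.63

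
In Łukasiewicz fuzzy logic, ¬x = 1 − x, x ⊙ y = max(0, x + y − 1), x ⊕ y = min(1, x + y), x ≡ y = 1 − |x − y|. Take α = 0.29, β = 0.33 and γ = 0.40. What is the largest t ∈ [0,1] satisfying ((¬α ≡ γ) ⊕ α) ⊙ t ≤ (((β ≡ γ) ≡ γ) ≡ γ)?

0.95

¬α = 1 − 0.29 = 0.71
¬α ≡ γ = 1 − |0.71 − 0.40| = 1 − 0.31 = 0.69
(¬α ≡ γ) ⊕ α = min(1, 0.69 + 0.29) = min(1, 0.98) = 0.98
So the left factor is (¬α ≡ γ) ⊕ α = 0.98.
β ≡ γ = 1 − |0.33 − 0.40| = 1 − 0.07 = 0.93
(β ≡ γ) ≡ γ = 1 − |0.93 − 0.40| = 1 − 0.53 = 0.47
((β ≡ γ) ≡ γ) ≡ γ = 1 − |0.47 − 0.40| = 1 − 0.07 = 0.93
So the right-hand bound is ((β ≡ γ) ≡ γ) ≡ γ = 0.93.
The residuum of the Łukasiewicz t-norm gives the supremum: min(1, 1 − 0.98 + 0.93).
1 − 0.98 + 0.93 = 0.95, so t = min(1, 0.95) = 0.95.
Check: 0.98 ⊙ 0.95 = max(0, 0.93) = 0.93 ≤ 0.93.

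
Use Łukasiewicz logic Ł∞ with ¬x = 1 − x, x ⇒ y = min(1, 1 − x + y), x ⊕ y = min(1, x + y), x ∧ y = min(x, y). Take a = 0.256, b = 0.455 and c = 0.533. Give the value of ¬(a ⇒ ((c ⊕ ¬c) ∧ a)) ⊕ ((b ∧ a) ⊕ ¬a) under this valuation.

¬c = 1 − 0.533 = 0.467
c ⊕ ¬c = min(1, 0.533 + 0.467) = min(1, 1.000) = 1.000
(c ⊕ ¬c) ∧ a = min(1.000, 0.256) = 0.256
a ⇒ ((c ⊕ ¬c) ∧ a) = min(1, 1 − 0.256 + 0.256) = min(1, 1.000) = 1.000
¬(a ⇒ ((c ⊕ ¬c) ∧ a)) = 1 − 1.000 = 0.000
b ∧ a = min(0.455, 0.256) = 0.256
¬a = 1 − 0.256 = 0.744
(b ∧ a) ⊕ ¬a = min(1, 0.256 + 0.744) = min(1, 1.000) = 1.000
¬(a ⇒ ((c ⊕ ¬c) ∧ a)) ⊕ ((b ∧ a) ⊕ ¬a) = min(1, 0.000 + 1.000) = min(1, 1.000) = 1.000

1.000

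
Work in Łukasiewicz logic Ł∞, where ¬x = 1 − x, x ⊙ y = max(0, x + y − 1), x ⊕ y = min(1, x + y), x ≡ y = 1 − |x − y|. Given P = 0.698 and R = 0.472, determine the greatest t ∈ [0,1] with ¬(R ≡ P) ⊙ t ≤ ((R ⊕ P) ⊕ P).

1.000

R ≡ P = 1 − |0.472 − 0.698| = 1 − 0.226 = 0.774
¬(R ≡ P) = 1 − 0.774 = 0.226
So the left factor is ¬(R ≡ P) = 0.226.
R ⊕ P = min(1, 0.472 + 0.698) = min(1, 1.170) = 1.000
(R ⊕ P) ⊕ P = min(1, 1.000 + 0.698) = min(1, 1.698) = 1.000
So the right-hand bound is (R ⊕ P) ⊕ P = 1.000.
The residuum of the Łukasiewicz t-norm gives the supremum: min(1, 1 − 0.226 + 1.000).
1 − 0.226 + 1.000 = 1.774, so t = min(1, 1.774) = 1.000.
Check: 0.226 ⊙ 1.000 = max(0, 0.226) = 0.226 ≤ 1.000.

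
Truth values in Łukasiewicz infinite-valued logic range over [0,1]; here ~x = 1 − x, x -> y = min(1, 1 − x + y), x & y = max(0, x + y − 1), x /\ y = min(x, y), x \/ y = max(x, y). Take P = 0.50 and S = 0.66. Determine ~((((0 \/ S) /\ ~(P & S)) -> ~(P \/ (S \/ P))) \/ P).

0.32

0 \/ S = max(0.00, 0.66) = 0.66
P & S = max(0, 0.50 + 0.66 − 1) = max(0, 0.16) = 0.16
~(P & S) = 1 − 0.16 = 0.84
(0 \/ S) /\ ~(P & S) = min(0.66, 0.84) = 0.66
S \/ P = max(0.66, 0.50) = 0.66
P \/ (S \/ P) = max(0.50, 0.66) = 0.66
~(P \/ (S \/ P)) = 1 − 0.66 = 0.34
((0 \/ S) /\ ~(P & S)) -> ~(P \/ (S \/ P)) = min(1, 1 − 0.66 + 0.34) = min(1, 0.68) = 0.68
(((0 \/ S) /\ ~(P & S)) -> ~(P \/ (S \/ P))) \/ P = max(0.68, 0.50) = 0.68
~((((0 \/ S) /\ ~(P & S)) -> ~(P \/ (S \/ P))) \/ P) = 1 − 0.68 = 0.32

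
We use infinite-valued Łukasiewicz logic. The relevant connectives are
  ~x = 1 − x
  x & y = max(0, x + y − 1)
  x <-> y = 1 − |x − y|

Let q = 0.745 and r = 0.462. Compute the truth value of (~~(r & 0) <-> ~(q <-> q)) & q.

r & 0 = max(0, 0.462 + 0.000 − 1) = max(0, -0.538) = 0.000
~(r & 0) = 1 − 0.000 = 1.000
~~(r & 0) = 1 − 1.000 = 0.000
q <-> q = 1 − |0.745 − 0.745| = 1 − 0.000 = 1.000
~(q <-> q) = 1 − 1.000 = 0.000
~~(r & 0) <-> ~(q <-> q) = 1 − |0.000 − 0.000| = 1 − 0.000 = 1.000
(~~(r & 0) <-> ~(q <-> q)) & q = max(0, 1.000 + 0.745 − 1) = max(0, 0.745) = 0.745

0.745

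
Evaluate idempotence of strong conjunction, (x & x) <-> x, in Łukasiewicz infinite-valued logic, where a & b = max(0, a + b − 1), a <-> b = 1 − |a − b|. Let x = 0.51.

0.51

x & x = max(0, 0.51 + 0.51 − 1) = max(0, 0.02) = 0.02
(x & x) <-> x = 1 − |0.02 − 0.51| = 1 − 0.49 = 0.51
(The value 0.51 < 1 shows this instance is not satisfied; fails in Ł∞ since a ⊗ a = max(0, 2a−1) ≠ a in general.)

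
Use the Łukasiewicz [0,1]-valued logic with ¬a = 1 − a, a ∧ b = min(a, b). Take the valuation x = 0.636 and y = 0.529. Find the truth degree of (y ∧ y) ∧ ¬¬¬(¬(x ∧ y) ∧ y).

0.529

y ∧ y = min(0.529, 0.529) = 0.529
x ∧ y = min(0.636, 0.529) = 0.529
¬(x ∧ y) = 1 − 0.529 = 0.471
¬(x ∧ y) ∧ y = min(0.471, 0.529) = 0.471
¬(¬(x ∧ y) ∧ y) = 1 − 0.471 = 0.529
¬¬(¬(x ∧ y) ∧ y) = 1 − 0.529 = 0.471
¬¬¬(¬(x ∧ y) ∧ y) = 1 − 0.471 = 0.529
(y ∧ y) ∧ ¬¬¬(¬(x ∧ y) ∧ y) = min(0.529, 0.529) = 0.529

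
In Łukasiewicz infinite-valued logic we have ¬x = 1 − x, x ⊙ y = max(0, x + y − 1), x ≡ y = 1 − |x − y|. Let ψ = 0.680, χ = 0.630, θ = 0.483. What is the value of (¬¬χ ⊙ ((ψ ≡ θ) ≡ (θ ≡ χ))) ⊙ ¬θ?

¬χ = 1 − 0.630 = 0.370
¬¬χ = 1 − 0.370 = 0.630
ψ ≡ θ = 1 − |0.680 − 0.483| = 1 − 0.197 = 0.803
θ ≡ χ = 1 − |0.483 − 0.630| = 1 − 0.147 = 0.853
(ψ ≡ θ) ≡ (θ ≡ χ) = 1 − |0.803 − 0.853| = 1 − 0.050 = 0.950
¬¬χ ⊙ ((ψ ≡ θ) ≡ (θ ≡ χ)) = max(0, 0.630 + 0.950 − 1) = max(0, 0.580) = 0.580
¬θ = 1 − 0.483 = 0.517
(¬¬χ ⊙ ((ψ ≡ θ) ≡ (θ ≡ χ))) ⊙ ¬θ = max(0, 0.580 + 0.517 − 1) = max(0, 0.097) = 0.097

0.097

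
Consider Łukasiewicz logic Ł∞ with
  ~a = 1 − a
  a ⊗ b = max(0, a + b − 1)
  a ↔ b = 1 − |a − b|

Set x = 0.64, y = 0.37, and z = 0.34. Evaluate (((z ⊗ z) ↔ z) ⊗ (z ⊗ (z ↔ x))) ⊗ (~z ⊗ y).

z ⊗ z = max(0, 0.34 + 0.34 − 1) = max(0, -0.32) = 0.00
(z ⊗ z) ↔ z = 1 − |0.00 − 0.34| = 1 − 0.34 = 0.66
z ↔ x = 1 − |0.34 − 0.64| = 1 − 0.30 = 0.70
z ⊗ (z ↔ x) = max(0, 0.34 + 0.70 − 1) = max(0, 0.04) = 0.04
((z ⊗ z) ↔ z) ⊗ (z ⊗ (z ↔ x)) = max(0, 0.66 + 0.04 − 1) = max(0, -0.30) = 0.00
~z = 1 − 0.34 = 0.66
~z ⊗ y = max(0, 0.66 + 0.37 − 1) = max(0, 0.03) = 0.03
(((z ⊗ z) ↔ z) ⊗ (z ⊗ (z ↔ x))) ⊗ (~z ⊗ y) = max(0, 0.00 + 0.03 − 1) = max(0, -0.97) = 0.00

0.00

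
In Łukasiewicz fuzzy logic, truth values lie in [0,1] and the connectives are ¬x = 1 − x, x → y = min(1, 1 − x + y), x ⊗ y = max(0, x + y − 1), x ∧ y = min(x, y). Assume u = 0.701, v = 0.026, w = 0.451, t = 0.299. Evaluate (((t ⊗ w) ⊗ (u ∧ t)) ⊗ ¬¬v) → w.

t ⊗ w = max(0, 0.299 + 0.451 − 1) = max(0, -0.250) = 0.000
u ∧ t = min(0.701, 0.299) = 0.299
(t ⊗ w) ⊗ (u ∧ t) = max(0, 0.000 + 0.299 − 1) = max(0, -0.701) = 0.000
¬v = 1 − 0.026 = 0.974
¬¬v = 1 − 0.974 = 0.026
((t ⊗ w) ⊗ (u ∧ t)) ⊗ ¬¬v = max(0, 0.000 + 0.026 − 1) = max(0, -0.974) = 0.000
(((t ⊗ w) ⊗ (u ∧ t)) ⊗ ¬¬v) → w = min(1, 1 − 0.000 + 0.451) = min(1, 1.451) = 1.000

1.000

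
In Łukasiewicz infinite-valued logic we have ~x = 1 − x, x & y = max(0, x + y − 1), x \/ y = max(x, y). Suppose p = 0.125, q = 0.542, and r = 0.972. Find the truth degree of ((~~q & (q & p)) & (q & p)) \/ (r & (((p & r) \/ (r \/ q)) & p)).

0.069

~q = 1 − 0.542 = 0.458
~~q = 1 − 0.458 = 0.542
q & p = max(0, 0.542 + 0.125 − 1) = max(0, -0.333) = 0.000
~~q & (q & p) = max(0, 0.542 + 0.000 − 1) = max(0, -0.458) = 0.000
(~~q & (q & p)) & (q & p) = max(0, 0.000 + 0.000 − 1) = max(0, -1.000) = 0.000
p & r = max(0, 0.125 + 0.972 − 1) = max(0, 0.097) = 0.097
r \/ q = max(0.972, 0.542) = 0.972
(p & r) \/ (r \/ q) = max(0.097, 0.972) = 0.972
((p & r) \/ (r \/ q)) & p = max(0, 0.972 + 0.125 − 1) = max(0, 0.097) = 0.097
r & (((p & r) \/ (r \/ q)) & p) = max(0, 0.972 + 0.097 − 1) = max(0, 0.069) = 0.069
((~~q & (q & p)) & (q & p)) \/ (r & (((p & r) \/ (r \/ q)) & p)) = max(0.000, 0.069) = 0.069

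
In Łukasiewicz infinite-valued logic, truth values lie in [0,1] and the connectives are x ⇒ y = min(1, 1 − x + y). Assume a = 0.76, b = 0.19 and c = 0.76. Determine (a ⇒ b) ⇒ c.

a ⇒ b = min(1, 1 − 0.76 + 0.19) = min(1, 0.43) = 0.43
(a ⇒ b) ⇒ c = min(1, 1 − 0.43 + 0.76) = min(1, 1.33) = 1.00

1.00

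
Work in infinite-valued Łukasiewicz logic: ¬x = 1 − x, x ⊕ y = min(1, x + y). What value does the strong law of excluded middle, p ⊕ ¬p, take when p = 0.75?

1.00

¬p = 1 − 0.75 = 0.25
p ⊕ ¬p = min(1, 0.75 + 0.25) = min(1, 1.00) = 1.00
(As expected: always 1 in Ł∞ since a ⊕ (1−a) = 1.)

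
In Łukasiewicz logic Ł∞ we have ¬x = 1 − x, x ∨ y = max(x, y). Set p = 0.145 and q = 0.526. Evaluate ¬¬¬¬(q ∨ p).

q ∨ p = max(0.526, 0.145) = 0.526
¬(q ∨ p) = 1 − 0.526 = 0.474
¬¬(q ∨ p) = 1 − 0.474 = 0.526
¬¬¬(q ∨ p) = 1 − 0.526 = 0.474
¬¬¬¬(q ∨ p) = 1 − 0.474 = 0.526

0.526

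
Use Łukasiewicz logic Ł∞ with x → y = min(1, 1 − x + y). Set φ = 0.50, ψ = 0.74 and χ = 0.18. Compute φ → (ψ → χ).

0.94

ψ → χ = min(1, 1 − 0.74 + 0.18) = min(1, 0.44) = 0.44
φ → (ψ → χ) = min(1, 1 − 0.50 + 0.44) = min(1, 0.94) = 0.94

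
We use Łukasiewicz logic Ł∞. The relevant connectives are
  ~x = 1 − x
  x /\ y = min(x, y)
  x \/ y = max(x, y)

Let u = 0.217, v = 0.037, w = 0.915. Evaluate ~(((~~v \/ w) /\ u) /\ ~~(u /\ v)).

0.963

~v = 1 − 0.037 = 0.963
~~v = 1 − 0.963 = 0.037
~~v \/ w = max(0.037, 0.915) = 0.915
(~~v \/ w) /\ u = min(0.915, 0.217) = 0.217
u /\ v = min(0.217, 0.037) = 0.037
~(u /\ v) = 1 − 0.037 = 0.963
~~(u /\ v) = 1 − 0.963 = 0.037
((~~v \/ w) /\ u) /\ ~~(u /\ v) = min(0.217, 0.037) = 0.037
~(((~~v \/ w) /\ u) /\ ~~(u /\ v)) = 1 − 0.037 = 0.963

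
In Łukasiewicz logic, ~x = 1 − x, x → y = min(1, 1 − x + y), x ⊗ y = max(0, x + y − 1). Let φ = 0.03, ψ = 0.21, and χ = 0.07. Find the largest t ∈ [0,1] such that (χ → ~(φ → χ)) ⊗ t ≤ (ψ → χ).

0.93

φ → χ = min(1, 1 − 0.03 + 0.07) = min(1, 1.04) = 1.00
~(φ → χ) = 1 − 1.00 = 0.00
χ → ~(φ → χ) = min(1, 1 − 0.07 + 0.00) = min(1, 0.93) = 0.93
So the left factor is χ → ~(φ → χ) = 0.93.
ψ → χ = min(1, 1 − 0.21 + 0.07) = min(1, 0.86) = 0.86
So the right-hand bound is ψ → χ = 0.86.
The residuum of the Łukasiewicz t-norm gives the supremum: min(1, 1 − 0.93 + 0.86).
1 − 0.93 + 0.86 = 0.93, so t = min(1, 0.93) = 0.93.
Check: 0.93 ⊗ 0.93 = max(0, 0.86) = 0.86 ≤ 0.86.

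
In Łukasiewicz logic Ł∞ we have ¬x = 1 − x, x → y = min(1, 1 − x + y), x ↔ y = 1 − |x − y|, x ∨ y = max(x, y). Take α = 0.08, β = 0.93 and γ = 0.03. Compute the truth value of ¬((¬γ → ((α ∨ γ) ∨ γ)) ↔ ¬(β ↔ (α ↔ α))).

¬γ = 1 − 0.03 = 0.97
α ∨ γ = max(0.08, 0.03) = 0.08
(α ∨ γ) ∨ γ = max(0.08, 0.03) = 0.08
¬γ → ((α ∨ γ) ∨ γ) = min(1, 1 − 0.97 + 0.08) = min(1, 0.11) = 0.11
α ↔ α = 1 − |0.08 − 0.08| = 1 − 0.00 = 1.00
β ↔ (α ↔ α) = 1 − |0.93 − 1.00| = 1 − 0.07 = 0.93
¬(β ↔ (α ↔ α)) = 1 − 0.93 = 0.07
(¬γ → ((α ∨ γ) ∨ γ)) ↔ ¬(β ↔ (α ↔ α)) = 1 − |0.11 − 0.07| = 1 − 0.04 = 0.96
¬((¬γ → ((α ∨ γ) ∨ γ)) ↔ ¬(β ↔ (α ↔ α))) = 1 − 0.96 = 0.04

0.04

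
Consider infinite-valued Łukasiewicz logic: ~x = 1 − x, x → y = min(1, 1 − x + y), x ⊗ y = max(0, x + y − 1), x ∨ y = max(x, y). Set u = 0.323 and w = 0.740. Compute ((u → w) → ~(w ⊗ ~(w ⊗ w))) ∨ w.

0.740

u → w = min(1, 1 − 0.323 + 0.740) = min(1, 1.417) = 1.000
w ⊗ w = max(0, 0.740 + 0.740 − 1) = max(0, 0.480) = 0.480
~(w ⊗ w) = 1 − 0.480 = 0.520
w ⊗ ~(w ⊗ w) = max(0, 0.740 + 0.520 − 1) = max(0, 0.260) = 0.260
~(w ⊗ ~(w ⊗ w)) = 1 − 0.260 = 0.740
(u → w) → ~(w ⊗ ~(w ⊗ w)) = min(1, 1 − 1.000 + 0.740) = min(1, 0.740) = 0.740
((u → w) → ~(w ⊗ ~(w ⊗ w))) ∨ w = max(0.740, 0.740) = 0.740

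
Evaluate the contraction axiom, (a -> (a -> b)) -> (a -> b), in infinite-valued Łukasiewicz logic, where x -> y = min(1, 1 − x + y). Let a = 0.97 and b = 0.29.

a -> b = min(1, 1 − 0.97 + 0.29) = min(1, 0.32) = 0.32
a -> (a -> b) = min(1, 1 − 0.97 + 0.32) = min(1, 0.35) = 0.35
(a -> (a -> b)) -> (a -> b) = min(1, 1 − 0.35 + 0.32) = min(1, 0.97) = 0.97
(The value 0.97 < 1 shows this instance is not satisfied; fails in Ł∞ (the t-norm is not idempotent).)

0.97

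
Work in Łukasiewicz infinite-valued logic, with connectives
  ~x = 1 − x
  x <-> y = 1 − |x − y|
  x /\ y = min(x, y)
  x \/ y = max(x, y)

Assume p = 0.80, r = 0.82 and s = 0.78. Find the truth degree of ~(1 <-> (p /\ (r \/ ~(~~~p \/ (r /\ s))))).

~p = 1 − 0.80 = 0.20
~~p = 1 − 0.20 = 0.80
~~~p = 1 − 0.80 = 0.20
r /\ s = min(0.82, 0.78) = 0.78
~~~p \/ (r /\ s) = max(0.20, 0.78) = 0.78
~(~~~p \/ (r /\ s)) = 1 − 0.78 = 0.22
r \/ ~(~~~p \/ (r /\ s)) = max(0.82, 0.22) = 0.82
p /\ (r \/ ~(~~~p \/ (r /\ s))) = min(0.80, 0.82) = 0.80
1 <-> (p /\ (r \/ ~(~~~p \/ (r /\ s)))) = 1 − |1.00 − 0.80| = 1 − 0.20 = 0.80
~(1 <-> (p /\ (r \/ ~(~~~p \/ (r /\ s))))) = 1 − 0.80 = 0.20

0.20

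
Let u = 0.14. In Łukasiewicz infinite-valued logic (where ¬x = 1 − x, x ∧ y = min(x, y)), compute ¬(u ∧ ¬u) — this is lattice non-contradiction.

¬u = 1 − 0.14 = 0.86
u ∧ ¬u = min(0.14, 0.86) = 0.14
¬(u ∧ ¬u) = 1 − 0.14 = 0.86
(The value 0.86 < 1 shows this instance is not satisfied; not a Ł∞-tautology — its value is 1 − min(a, 1−a).)

0.86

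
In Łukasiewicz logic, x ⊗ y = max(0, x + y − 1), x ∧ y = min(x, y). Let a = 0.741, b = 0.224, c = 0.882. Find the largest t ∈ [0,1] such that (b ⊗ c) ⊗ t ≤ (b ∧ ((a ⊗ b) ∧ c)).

b ⊗ c = max(0, 0.224 + 0.882 − 1) = max(0, 0.106) = 0.106
So the left factor is b ⊗ c = 0.106.
a ⊗ b = max(0, 0.741 + 0.224 − 1) = max(0, -0.035) = 0.000
(a ⊗ b) ∧ c = min(0.000, 0.882) = 0.000
b ∧ ((a ⊗ b) ∧ c) = min(0.224, 0.000) = 0.000
So the right-hand bound is b ∧ ((a ⊗ b) ∧ c) = 0.000.
The residuum of the Łukasiewicz t-norm gives the supremum: min(1, 1 − 0.106 + 0.000).
1 − 0.106 + 0.000 = 0.894, so t = min(1, 0.894) = 0.894.
Check: 0.106 ⊗ 0.894 = max(0, 0.000) = 0.000 ≤ 0.000.

0.894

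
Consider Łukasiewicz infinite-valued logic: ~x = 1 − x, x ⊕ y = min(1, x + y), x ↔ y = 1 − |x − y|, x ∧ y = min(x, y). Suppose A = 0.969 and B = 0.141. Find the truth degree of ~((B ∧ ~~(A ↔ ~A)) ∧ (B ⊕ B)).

0.938

~A = 1 − 0.969 = 0.031
A ↔ ~A = 1 − |0.969 − 0.031| = 1 − 0.938 = 0.062
~(A ↔ ~A) = 1 − 0.062 = 0.938
~~(A ↔ ~A) = 1 − 0.938 = 0.062
B ∧ ~~(A ↔ ~A) = min(0.141, 0.062) = 0.062
B ⊕ B = min(1, 0.141 + 0.141) = min(1, 0.282) = 0.282
(B ∧ ~~(A ↔ ~A)) ∧ (B ⊕ B) = min(0.062, 0.282) = 0.062
~((B ∧ ~~(A ↔ ~A)) ∧ (B ⊕ B)) = 1 − 0.062 = 0.938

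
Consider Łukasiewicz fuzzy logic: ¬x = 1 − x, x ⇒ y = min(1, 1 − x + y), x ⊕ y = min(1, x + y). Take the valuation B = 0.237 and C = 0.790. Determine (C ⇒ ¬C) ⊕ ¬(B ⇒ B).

0.420

¬C = 1 − 0.790 = 0.210
C ⇒ ¬C = min(1, 1 − 0.790 + 0.210) = min(1, 0.420) = 0.420
B ⇒ B = min(1, 1 − 0.237 + 0.237) = min(1, 1.000) = 1.000
¬(B ⇒ B) = 1 − 1.000 = 0.000
(C ⇒ ¬C) ⊕ ¬(B ⇒ B) = min(1, 0.420 + 0.000) = min(1, 0.420) = 0.420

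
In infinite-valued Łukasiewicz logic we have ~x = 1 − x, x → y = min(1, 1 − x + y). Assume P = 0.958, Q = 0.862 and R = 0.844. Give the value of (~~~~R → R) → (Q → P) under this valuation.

1.000

~R = 1 − 0.844 = 0.156
~~R = 1 − 0.156 = 0.844
~~~R = 1 − 0.844 = 0.156
~~~~R = 1 − 0.156 = 0.844
~~~~R → R = min(1, 1 − 0.844 + 0.844) = min(1, 1.000) = 1.000
Q → P = min(1, 1 − 0.862 + 0.958) = min(1, 1.096) = 1.000
(~~~~R → R) → (Q → P) = min(1, 1 − 1.000 + 1.000) = min(1, 1.000) = 1.000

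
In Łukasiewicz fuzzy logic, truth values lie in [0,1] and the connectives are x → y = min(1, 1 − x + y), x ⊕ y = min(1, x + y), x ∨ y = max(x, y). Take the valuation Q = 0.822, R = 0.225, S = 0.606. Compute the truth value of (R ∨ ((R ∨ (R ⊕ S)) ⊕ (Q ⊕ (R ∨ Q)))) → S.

R ⊕ S = min(1, 0.225 + 0.606) = min(1, 0.831) = 0.831
R ∨ (R ⊕ S) = max(0.225, 0.831) = 0.831
R ∨ Q = max(0.225, 0.822) = 0.822
Q ⊕ (R ∨ Q) = min(1, 0.822 + 0.822) = min(1, 1.644) = 1.000
(R ∨ (R ⊕ S)) ⊕ (Q ⊕ (R ∨ Q)) = min(1, 0.831 + 1.000) = min(1, 1.831) = 1.000
R ∨ ((R ∨ (R ⊕ S)) ⊕ (Q ⊕ (R ∨ Q))) = max(0.225, 1.000) = 1.000
(R ∨ ((R ∨ (R ⊕ S)) ⊕ (Q ⊕ (R ∨ Q)))) → S = min(1, 1 − 1.000 + 0.606) = min(1, 0.606) = 0.606

0.606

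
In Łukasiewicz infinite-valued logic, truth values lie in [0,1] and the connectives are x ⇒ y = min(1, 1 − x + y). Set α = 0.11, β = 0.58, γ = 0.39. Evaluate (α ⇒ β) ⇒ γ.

α ⇒ β = min(1, 1 − 0.11 + 0.58) = min(1, 1.47) = 1.00
(α ⇒ β) ⇒ γ = min(1, 1 − 1.00 + 0.39) = min(1, 0.39) = 0.39

0.39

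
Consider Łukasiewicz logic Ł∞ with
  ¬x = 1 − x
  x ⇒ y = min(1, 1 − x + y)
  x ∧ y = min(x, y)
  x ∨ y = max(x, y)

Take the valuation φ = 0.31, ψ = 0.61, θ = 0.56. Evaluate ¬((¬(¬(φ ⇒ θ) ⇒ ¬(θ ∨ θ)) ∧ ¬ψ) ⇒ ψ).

0.00

φ ⇒ θ = min(1, 1 − 0.31 + 0.56) = min(1, 1.25) = 1.00
¬(φ ⇒ θ) = 1 − 1.00 = 0.00
θ ∨ θ = max(0.56, 0.56) = 0.56
¬(θ ∨ θ) = 1 − 0.56 = 0.44
¬(φ ⇒ θ) ⇒ ¬(θ ∨ θ) = min(1, 1 − 0.00 + 0.44) = min(1, 1.44) = 1.00
¬(¬(φ ⇒ θ) ⇒ ¬(θ ∨ θ)) = 1 − 1.00 = 0.00
¬ψ = 1 − 0.61 = 0.39
¬(¬(φ ⇒ θ) ⇒ ¬(θ ∨ θ)) ∧ ¬ψ = min(0.00, 0.39) = 0.00
(¬(¬(φ ⇒ θ) ⇒ ¬(θ ∨ θ)) ∧ ¬ψ) ⇒ ψ = min(1, 1 − 0.00 + 0.61) = min(1, 1.61) = 1.00
¬((¬(¬(φ ⇒ θ) ⇒ ¬(θ ∨ θ)) ∧ ¬ψ) ⇒ ψ) = 1 − 1.00 = 0.00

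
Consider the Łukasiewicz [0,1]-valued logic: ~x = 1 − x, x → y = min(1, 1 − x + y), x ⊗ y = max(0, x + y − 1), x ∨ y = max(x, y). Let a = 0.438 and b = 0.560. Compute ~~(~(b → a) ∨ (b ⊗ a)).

0.122

b → a = min(1, 1 − 0.560 + 0.438) = min(1, 0.878) = 0.878
~(b → a) = 1 − 0.878 = 0.122
b ⊗ a = max(0, 0.560 + 0.438 − 1) = max(0, -0.002) = 0.000
~(b → a) ∨ (b ⊗ a) = max(0.122, 0.000) = 0.122
~(~(b → a) ∨ (b ⊗ a)) = 1 − 0.122 = 0.878
~~(~(b → a) ∨ (b ⊗ a)) = 1 − 0.878 = 0.122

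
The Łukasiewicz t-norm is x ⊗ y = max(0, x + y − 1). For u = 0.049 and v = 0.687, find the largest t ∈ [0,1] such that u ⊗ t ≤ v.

1.000

The residuum of the Łukasiewicz t-norm gives the supremum: min(1, 1 − 0.049 + 0.687).
1 − 0.049 + 0.687 = 1.638, so t = min(1, 1.638) = 1.000.
Check: 0.049 ⊗ 1.000 = max(0, 0.049) = 0.049 ≤ 0.687.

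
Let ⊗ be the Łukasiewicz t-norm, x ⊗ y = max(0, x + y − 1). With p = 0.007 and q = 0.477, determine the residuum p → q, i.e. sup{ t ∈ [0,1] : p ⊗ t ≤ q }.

1.000

The residuum of the Łukasiewicz t-norm gives the supremum: min(1, 1 − 0.007 + 0.477).
1 − 0.007 + 0.477 = 1.470, so t = min(1, 1.470) = 1.000.
Check: 0.007 ⊗ 1.000 = max(0, 0.007) = 0.007 ≤ 0.477.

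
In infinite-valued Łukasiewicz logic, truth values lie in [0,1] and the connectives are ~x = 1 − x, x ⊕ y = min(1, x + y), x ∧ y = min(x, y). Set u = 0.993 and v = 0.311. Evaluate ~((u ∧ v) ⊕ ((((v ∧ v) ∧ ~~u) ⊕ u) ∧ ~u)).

0.682

u ∧ v = min(0.993, 0.311) = 0.311
v ∧ v = min(0.311, 0.311) = 0.311
~u = 1 − 0.993 = 0.007
~~u = 1 − 0.007 = 0.993
(v ∧ v) ∧ ~~u = min(0.311, 0.993) = 0.311
((v ∧ v) ∧ ~~u) ⊕ u = min(1, 0.311 + 0.993) = min(1, 1.304) = 1.000
(((v ∧ v) ∧ ~~u) ⊕ u) ∧ ~u = min(1.000, 0.007) = 0.007
(u ∧ v) ⊕ ((((v ∧ v) ∧ ~~u) ⊕ u) ∧ ~u) = min(1, 0.311 + 0.007) = min(1, 0.318) = 0.318
~((u ∧ v) ⊕ ((((v ∧ v) ∧ ~~u) ⊕ u) ∧ ~u)) = 1 − 0.318 = 0.682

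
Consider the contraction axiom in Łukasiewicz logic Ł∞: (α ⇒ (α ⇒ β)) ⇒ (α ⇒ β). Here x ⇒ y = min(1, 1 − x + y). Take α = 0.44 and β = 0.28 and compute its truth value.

0.84

α ⇒ β = min(1, 1 − 0.44 + 0.28) = min(1, 0.84) = 0.84
α ⇒ (α ⇒ β) = min(1, 1 − 0.44 + 0.84) = min(1, 1.40) = 1.00
(α ⇒ (α ⇒ β)) ⇒ (α ⇒ β) = min(1, 1 − 1.00 + 0.84) = min(1, 0.84) = 0.84
(The value 0.84 < 1 shows this instance is not satisfied; fails in Ł∞ (the t-norm is not idempotent).)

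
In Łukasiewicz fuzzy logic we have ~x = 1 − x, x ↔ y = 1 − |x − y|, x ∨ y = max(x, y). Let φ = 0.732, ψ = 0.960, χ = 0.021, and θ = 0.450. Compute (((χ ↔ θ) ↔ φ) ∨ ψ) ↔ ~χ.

0.981

χ ↔ θ = 1 − |0.021 − 0.450| = 1 − 0.429 = 0.571
(χ ↔ θ) ↔ φ = 1 − |0.571 − 0.732| = 1 − 0.161 = 0.839
((χ ↔ θ) ↔ φ) ∨ ψ = max(0.839, 0.960) = 0.960
~χ = 1 − 0.021 = 0.979
(((χ ↔ θ) ↔ φ) ∨ ψ) ↔ ~χ = 1 − |0.960 − 0.979| = 1 − 0.019 = 0.981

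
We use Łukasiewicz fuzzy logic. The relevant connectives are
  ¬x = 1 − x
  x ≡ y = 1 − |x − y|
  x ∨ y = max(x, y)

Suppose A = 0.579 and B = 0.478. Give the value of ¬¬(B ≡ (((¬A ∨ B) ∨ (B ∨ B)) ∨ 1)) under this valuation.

¬A = 1 − 0.579 = 0.421
¬A ∨ B = max(0.421, 0.478) = 0.478
B ∨ B = max(0.478, 0.478) = 0.478
(¬A ∨ B) ∨ (B ∨ B) = max(0.478, 0.478) = 0.478
((¬A ∨ B) ∨ (B ∨ B)) ∨ 1 = max(0.478, 1.000) = 1.000
B ≡ (((¬A ∨ B) ∨ (B ∨ B)) ∨ 1) = 1 − |0.478 − 1.000| = 1 − 0.522 = 0.478
¬(B ≡ (((¬A ∨ B) ∨ (B ∨ B)) ∨ 1)) = 1 − 0.478 = 0.522
¬¬(B ≡ (((¬A ∨ B) ∨ (B ∨ B)) ∨ 1)) = 1 − 0.522 = 0.478

0.478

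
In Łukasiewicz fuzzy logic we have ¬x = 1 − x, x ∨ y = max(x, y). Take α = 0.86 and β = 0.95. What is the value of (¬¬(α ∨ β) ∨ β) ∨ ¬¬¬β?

α ∨ β = max(0.86, 0.95) = 0.95
¬(α ∨ β) = 1 − 0.95 = 0.05
¬¬(α ∨ β) = 1 − 0.05 = 0.95
¬¬(α ∨ β) ∨ β = max(0.95, 0.95) = 0.95
¬β = 1 − 0.95 = 0.05
¬¬β = 1 − 0.05 = 0.95
¬¬¬β = 1 − 0.95 = 0.05
(¬¬(α ∨ β) ∨ β) ∨ ¬¬¬β = max(0.95, 0.05) = 0.95

0.95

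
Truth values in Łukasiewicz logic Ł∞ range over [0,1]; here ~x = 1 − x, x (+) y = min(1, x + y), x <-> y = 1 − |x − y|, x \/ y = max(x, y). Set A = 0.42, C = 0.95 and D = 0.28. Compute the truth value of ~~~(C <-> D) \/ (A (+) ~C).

C <-> D = 1 − |0.95 − 0.28| = 1 − 0.67 = 0.33
~(C <-> D) = 1 − 0.33 = 0.67
~~(C <-> D) = 1 − 0.67 = 0.33
~~~(C <-> D) = 1 − 0.33 = 0.67
~C = 1 − 0.95 = 0.05
A (+) ~C = min(1, 0.42 + 0.05) = min(1, 0.47) = 0.47
~~~(C <-> D) \/ (A (+) ~C) = max(0.67, 0.47) = 0.67

0.67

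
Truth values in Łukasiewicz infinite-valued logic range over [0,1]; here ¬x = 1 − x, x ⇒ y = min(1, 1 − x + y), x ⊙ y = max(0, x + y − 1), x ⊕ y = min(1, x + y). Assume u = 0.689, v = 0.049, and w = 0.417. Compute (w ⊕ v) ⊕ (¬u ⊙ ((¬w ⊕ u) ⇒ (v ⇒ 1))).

0.777

w ⊕ v = min(1, 0.417 + 0.049) = min(1, 0.466) = 0.466
¬u = 1 − 0.689 = 0.311
¬w = 1 − 0.417 = 0.583
¬w ⊕ u = min(1, 0.583 + 0.689) = min(1, 1.272) = 1.000
v ⇒ 1 = min(1, 1 − 0.049 + 1.000) = min(1, 1.951) = 1.000
(¬w ⊕ u) ⇒ (v ⇒ 1) = min(1, 1 − 1.000 + 1.000) = min(1, 1.000) = 1.000
¬u ⊙ ((¬w ⊕ u) ⇒ (v ⇒ 1)) = max(0, 0.311 + 1.000 − 1) = max(0, 0.311) = 0.311
(w ⊕ v) ⊕ (¬u ⊙ ((¬w ⊕ u) ⇒ (v ⇒ 1))) = min(1, 0.466 + 0.311) = min(1, 0.777) = 0.777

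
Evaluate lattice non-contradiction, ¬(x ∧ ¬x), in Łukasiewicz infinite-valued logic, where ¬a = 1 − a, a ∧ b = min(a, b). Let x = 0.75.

0.75

¬x = 1 − 0.75 = 0.25
x ∧ ¬x = min(0.75, 0.25) = 0.25
¬(x ∧ ¬x) = 1 − 0.25 = 0.75
(The value 0.75 < 1 shows this instance is not satisfied; not a Ł∞-tautology — its value is 1 − min(a, 1−a).)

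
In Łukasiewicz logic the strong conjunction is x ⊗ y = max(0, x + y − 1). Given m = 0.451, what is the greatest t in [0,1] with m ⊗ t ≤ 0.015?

The residuum of the Łukasiewicz t-norm gives the supremum: min(1, 1 − 0.451 + 0.015).
1 − 0.451 + 0.015 = 0.564, so t = min(1, 0.564) = 0.564.
Check: 0.451 ⊗ 0.564 = max(0, 0.015) = 0.015 ≤ 0.015.

0.564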